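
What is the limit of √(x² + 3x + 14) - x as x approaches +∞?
This is an ∞ − ∞ indeterminate form.
Multiply and divide by the conjugate √(x²+3x + 14) + x; the x² terms cancel, leaving (3x + 14)/(√(x²+3x + 14)+x) → 3/2.
Limit = 3/2.

Final answer: 3/2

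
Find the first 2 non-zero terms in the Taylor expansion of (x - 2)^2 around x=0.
4 - 4·x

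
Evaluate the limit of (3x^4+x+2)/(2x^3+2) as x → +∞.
This is an ∞/∞ indeterminate form as x → +∞.
Divide numerator and denominator by x^4 and let the lower-order terms vanish; the numerator's degree 4 exceeds the denominator's degree 3, so the quotient diverges.
Limit = ∞.

Final answer: ∞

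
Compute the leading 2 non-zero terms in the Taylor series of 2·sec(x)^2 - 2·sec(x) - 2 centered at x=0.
x^2 - 2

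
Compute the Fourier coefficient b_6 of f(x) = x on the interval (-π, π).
b_6 = (1/π) ∫_{-π}^{π} f(x)·sin(6x) dx.
Evaluate the integral (use parity and integration by parts as needed): b_6 = -1/3.

Final answer: -1/3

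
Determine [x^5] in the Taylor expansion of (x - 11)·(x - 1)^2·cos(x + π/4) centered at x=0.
Expand to order 5: (x - 11)·(x - 1)^2·cos(x + π/4) = -97·√(2)·x^5/120 + 71·√(2)·x^4/16 + √(2)·x^3/3 - 61·√(2)·x^2/4 + 17·√(2)·x - 11·√(2)/2 + O(x^6).
The coefficient of x^5 is -97·√(2)/120.

Final answer: -97·√(2)/120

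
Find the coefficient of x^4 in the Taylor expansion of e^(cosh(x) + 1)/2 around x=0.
Expand to order 4: e^(cosh(x) + 1)/2 = x^4·e^(2)/12 + x^2·e^(2)/4 + e^(2)/2 + O(x^5).
The coefficient of x^4 is e^(2)/12.

Final answer: e^(2)/12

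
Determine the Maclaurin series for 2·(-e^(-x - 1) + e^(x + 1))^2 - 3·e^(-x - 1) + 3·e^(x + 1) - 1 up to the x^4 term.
x^4·(-e^(-1)/8 + e/8 + 2·(e - e^(-1))^2·(-e^(-1)/(12·(e - e^(-1))) + e/(12·(e - e^(-1))) + (-e^(-1)/(2·(e - e^(-1))) + e/(2·(e - e^(-1))))^2 + 2·(e^(-1)/(6·(e - e^(-1))) + e/(6·(e - e^(-1))))·(e^(-1)/(e - e^(-1)) + e/(e - e^(-1))))) + x^3·(e^(-1)/2 + e/2 + 2·(e - e^(-1))^2·(e^(-1)/(3·(e - e^(-1))) + e/(3·(e - e^(-1))) + 2·(-e^(-1)/(2·(e - e^(-1))) + e/(2·(e - e^(-1))))·(e^(-1)/(e - e^(-1)) + e/(e - e^(-1))))) + x^2·(-3·e^(-1)/2 + 3·e/2 + 2·(e - e^(-1))^2·(-e^(-1)/(e - e^(-1)) + e/(e - e^(-1)) + (e^(-1)/(e - e^(-1)) + e/(e - e^(-1)))^2)) + x·(3·e^(-1) + 3·e + 2·(e - e^(-1))^2·(2·e^(-1)/(e - e^(-1)) + 2·e/(e - e^(-1)))) - 3·e^(-1) - 1 + 3·e + 2·(e - e^(-1))^2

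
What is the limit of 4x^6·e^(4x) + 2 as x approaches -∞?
The product is a 0·∞ indeterminate form at x → -∞.
Rewrite the product as 4x^6 / e^(-4x) (an ∞/∞ form) and apply L'Hôpital, or use the standard hierarchy e^(4|x|) ≫ |x^6| as x → -∞.
The indeterminate product → 0, so the limit = 2.

Final answer: 2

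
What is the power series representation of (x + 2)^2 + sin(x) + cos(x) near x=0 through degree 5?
x^5/120 + x^4/24 - x^3/6 + x^2/2 + 5·x + 5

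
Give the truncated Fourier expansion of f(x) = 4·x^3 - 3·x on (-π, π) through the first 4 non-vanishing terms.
(-54 + 8·π^2)·sin(x) + (9 - 4·π^2)·sin(2·x) + (-34/9 + 8·π^2/3)·sin(3·x) + (9/4 - 2·π^2)·sin(4·x)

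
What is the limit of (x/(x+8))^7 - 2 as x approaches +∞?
As x → +∞: x/(x+8) = 1/(1 + 8/x) → 1, and the 7th power of a limit-1 base also → 1; with the additive constant, 1 - 2 = -1.
Limit = -1.

Final answer: -1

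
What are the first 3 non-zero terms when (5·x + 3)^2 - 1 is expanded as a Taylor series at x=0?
25·x^2 + 30·x + 8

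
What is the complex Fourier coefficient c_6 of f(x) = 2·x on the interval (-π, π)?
Compute the real Fourier coefficients first: a_6 = 0, b_6 = -2/3.
Then c_6 = (a_6 − i·b_6)/2 = i/3.

Final answer: i/3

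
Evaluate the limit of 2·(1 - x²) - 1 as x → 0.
Direct substitution at x = 0 gives 1.

Final answer: 1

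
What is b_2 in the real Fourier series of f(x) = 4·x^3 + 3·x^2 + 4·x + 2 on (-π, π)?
b_2 = (1/π) ∫_{-π}^{π} f(x)·sin(2x) dx.
Evaluate the integral (use parity and integration by parts as needed): b_2 = 2 - 4·π^2.

Final answer: 2 - 4·π^2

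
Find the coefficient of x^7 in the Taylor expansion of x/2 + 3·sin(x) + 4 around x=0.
Expand to order 7: x/2 + 3·sin(x) + 4 = -x^7/1680 + x^5/40 - x^3/2 + 7·x/2 + 4 + O(x^8).
The coefficient of x^7 is -1/1680.

Final answer: -1/1680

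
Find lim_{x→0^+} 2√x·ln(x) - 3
The product is a 0·∞ indeterminate form at x → 0⁺.
Rewrite the product as 2·ln(x) / x^(-1/2) and apply L'Hôpital, or use the standard hierarchy x^(-1/2) ≫ |ln x| as x → 0⁺.
The indeterminate product → 0, so the limit = -3.

Final answer: -3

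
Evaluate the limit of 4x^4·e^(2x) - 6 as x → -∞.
The product is a 0·∞ indeterminate form at x → -∞.
Rewrite the product as 4x^4 / e^(-2x) (an ∞/∞ form) and apply L'Hôpital, or use the standard hierarchy e^(2|x|) ≫ |x^4| as x → -∞.
The indeterminate product → 0, so the limit = -6.

Final answer: -6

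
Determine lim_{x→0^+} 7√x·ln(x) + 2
The product is a 0·∞ indeterminate form at x → 0⁺.
Rewrite the product as 7·ln(x) / x^(-1/2) and apply L'Hôpital, or use the standard hierarchy x^(-1/2) ≫ |ln x| as x → 0⁺.
The indeterminate product → 0, so the limit = 2.

Final answer: 2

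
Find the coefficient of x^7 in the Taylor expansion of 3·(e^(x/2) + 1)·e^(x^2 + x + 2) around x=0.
Expand to order 7: 3·(e^(x/2) + 1)·e^(x^2 + x + 2) = 110503·x^7·e^(2)/43008 + 65233·x^6·e^(2)/15360 + 1575·x^5·e^(2)/256 + 1105·x^4·e^(2)/128 + 155·x^3·e^(2)/16 + 87·x^2·e^(2)/8 + 15·x·e^(2)/2 + 6·e^(2) + O(x^8).
The coefficient of x^7 is 110503·e^(2)/43008.

Final answer: 110503·e^(2)/43008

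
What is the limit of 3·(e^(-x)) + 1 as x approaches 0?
Direct substitution at x = 0 gives 4.

Final answer: 4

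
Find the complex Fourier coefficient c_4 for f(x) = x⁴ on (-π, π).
Compute the real Fourier coefficients first: a_4 = -3/16 + π^2/2, b_4 = 0.
Then c_4 = (a_4 − i·b_4)/2 = -3/32 + π^2/4.

Final answer: -3/32 + π^2/4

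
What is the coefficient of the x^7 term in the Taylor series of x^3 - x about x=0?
Expand to order 7: x^3 - x = x^3 - x + O(x^8).
The coefficient of x^7 is 0.

Final answer: 0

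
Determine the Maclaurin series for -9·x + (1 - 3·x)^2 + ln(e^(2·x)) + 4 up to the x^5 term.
9·x^2 - 13·x + 5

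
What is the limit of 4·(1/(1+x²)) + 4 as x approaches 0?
Direct substitution at x = 0 gives 8.

Final answer: 8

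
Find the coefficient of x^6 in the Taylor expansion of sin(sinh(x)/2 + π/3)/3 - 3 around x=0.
Expand to order 6: sin(sinh(x)/2 + π/3)/3 - 3 = -59·√(3)·x^6/92160 - 23·x^5/23040 - 5·√(3)·x^4/768 + x^3/96 - √(3)·x^2/48 + x/12 - 3 + √(3)/6 + O(x^7).
The coefficient of x^6 is -59·√(3)/92160.

Final answer: -59·√(3)/92160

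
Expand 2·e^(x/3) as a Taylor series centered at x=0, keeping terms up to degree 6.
x^6/262440 + x^5/14580 + x^4/972 + x^3/81 + x^2/9 + 2·x/3 + 2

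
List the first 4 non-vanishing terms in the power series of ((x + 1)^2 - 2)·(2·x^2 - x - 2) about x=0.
3·x^3 - 6·x^2 - 3·x + 2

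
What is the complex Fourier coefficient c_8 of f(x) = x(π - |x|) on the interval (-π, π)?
Compute the real Fourier coefficients first: a_8 = 0, b_8 = 0.
Then c_8 = (a_8 − i·b_8)/2 = 0.

Final answer: 0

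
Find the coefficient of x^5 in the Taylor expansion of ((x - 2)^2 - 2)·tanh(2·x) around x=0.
Expand to order 5: ((x - 2)^2 - 2)·tanh(2·x) = 88·x^5/15 + 32·x^4/3 - 10·x^3/3 - 8·x^2 + 4·x + O(x^6).
The coefficient of x^5 is 88/15.

Final answer: 88/15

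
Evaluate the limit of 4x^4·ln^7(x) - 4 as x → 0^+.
The product is a 0·∞ indeterminate form at x → 0⁺.
Rewrite the product as 4·ln^7(x) / x^(-4) and apply L'Hôpital, or use the standard hierarchy x^(-4) ≫ |ln x|^7 as x → 0⁺.
The indeterminate product → 0, so the limit = -4.

Final answer: -4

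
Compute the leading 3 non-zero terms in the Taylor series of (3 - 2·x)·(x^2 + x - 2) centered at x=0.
x^2 + 7·x - 6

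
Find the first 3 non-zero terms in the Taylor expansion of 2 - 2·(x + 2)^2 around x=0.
-2·x^2 - 8·x - 6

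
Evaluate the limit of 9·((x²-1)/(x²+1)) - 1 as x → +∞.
Evaluate the dominant behaviour as x → +∞; each term tends to a finite value or vanishes.
Limit = 8.

Final answer: 8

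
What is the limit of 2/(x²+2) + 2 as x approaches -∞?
Evaluate the dominant behaviour as x → -∞; each term tends to a finite value or vanishes.
Limit = 2.

Final answer: 2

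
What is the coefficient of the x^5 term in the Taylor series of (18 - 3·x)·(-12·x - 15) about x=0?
Expand to order 5: (18 - 3·x)·(-12·x - 15) = 36·x^2 - 171·x - 270 + O(x^6).
The coefficient of x^5 is 0.

Final answer: 0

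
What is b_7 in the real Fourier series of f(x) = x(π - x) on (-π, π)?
b_7 = (1/π) ∫_{-π}^{π} f(x)·sin(7x) dx.
Evaluate the integral (use parity and integration by parts as needed): b_7 = 2·π/7.

Final answer: 2·π/7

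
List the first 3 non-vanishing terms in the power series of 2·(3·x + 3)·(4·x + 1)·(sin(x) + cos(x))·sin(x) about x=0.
50·x^3 + 36·x^2 + 6·x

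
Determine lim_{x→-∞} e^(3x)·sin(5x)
Evaluate the dominant behaviour as x → -∞; each term tends to a finite value or vanishes.
Limit = 0.

Final answer: 0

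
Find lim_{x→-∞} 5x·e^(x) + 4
The product is a 0·∞ indeterminate form at x → -∞.
Rewrite the product as 5x / e^(-x) (an ∞/∞ form) and apply L'Hôpital, or use the standard hierarchy e^(|x|) ≫ |x| as x → -∞.
The indeterminate product → 0, so the limit = 4.

Final answer: 4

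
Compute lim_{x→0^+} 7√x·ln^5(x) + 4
The product is a 0·∞ indeterminate form at x → 0⁺.
Rewrite the product as 7·ln^5(x) / x^(-1/2) and apply L'Hôpital, or use the standard hierarchy x^(-1/2) ≫ |ln x|^5 as x → 0⁺.
The indeterminate product → 0, so the limit = 4.

Final answer: 4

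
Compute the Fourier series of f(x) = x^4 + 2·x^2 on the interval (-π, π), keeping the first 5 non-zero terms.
(40 - 8·π^2)·cos(x) + (-1 + 2·π^2)·cos(2·x) + (-8·π^2/9 - 8/27)·cos(3·x) + (5/16 + π^2/2)·cos(4·x) + 2·π^2/3 + π^4/5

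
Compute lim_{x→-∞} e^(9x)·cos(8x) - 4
Evaluate the dominant behaviour as x → -∞; each term tends to a finite value or vanishes.
Limit = -4.

Final answer: -4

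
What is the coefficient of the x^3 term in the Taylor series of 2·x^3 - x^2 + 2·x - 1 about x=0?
Expand to order 3: 2·x^3 - x^2 + 2·x - 1 = 2·x^3 - x^2 + 2·x - 1 + O(x^4).
The coefficient of x^3 is 2.

Final answer: 2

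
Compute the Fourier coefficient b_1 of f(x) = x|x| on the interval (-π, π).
b_1 = (1/π) ∫_{-π}^{π} f(x)·sin(1x) dx.
Evaluate the integral (use parity and integration by parts as needed): b_1 = (-8 + 2·π^2)/π.

Final answer: (-8 + 2·π^2)/π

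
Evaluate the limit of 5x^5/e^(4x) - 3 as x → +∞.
The quotient is an ∞/∞ indeterminate form as x → +∞.
The exponential denominator e^(4x) dominates the polynomial numerator (e^x ≫ x^5 as x → ∞), so the quotient → 0.
Adding the constant: 0 - 3 = -3. Limit = -3.

Final answer: -3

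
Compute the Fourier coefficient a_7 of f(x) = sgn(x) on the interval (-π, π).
a_7 = (1/π) ∫_{-π}^{π} f(x)·cos(7x) dx.
Evaluate the integral (use parity and integration by parts as needed): a_7 = 0.

Final answer: 0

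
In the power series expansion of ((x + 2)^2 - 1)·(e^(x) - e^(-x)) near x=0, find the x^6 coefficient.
Expand to order 6: ((x + 2)^2 - 1)·(e^(x) - e^(-x)) = x^6/15 + 23·x^5/60 + 4·x^4/3 + 3·x^3 + 8·x^2 + 6·x + O(x^7).
The coefficient of x^6 is 1/15.

Final answer: 1/15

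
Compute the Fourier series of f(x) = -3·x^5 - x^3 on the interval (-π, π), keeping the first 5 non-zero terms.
(-708 - 6·π^4 + 118·π^2)·sin(x) + (-14·π^2 + 21 + 3·π^4)·sin(2·x) + (-2·π^4 - 68/27 + 34·π^2/9)·sin(3·x) + (-11·π^2/8 + 33/64 + 3·π^4/2)·sin(4·x) + (-6·π^4/5 - 84/625 + 14·π^2/25)·sin(5·x)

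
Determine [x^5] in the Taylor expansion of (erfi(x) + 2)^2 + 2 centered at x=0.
Expand to order 5: (erfi(x) + 2)^2 + 2 = 4·x^5/(5·√(π)) + 8·x^4/(3·π) + 8·x^3/(3·√(π)) + 4·x^2/π + 8·x/√(π) + 6 + O(x^6).
The coefficient of x^5 is 4/(5·√(π)).

Final answer: 4/(5·√(π))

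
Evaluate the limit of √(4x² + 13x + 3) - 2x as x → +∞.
As x → +∞: multiply by the conjugate to get (13x+3)/(√(4x²+13x+3)+2x); the denominator ~ 4x, so the limit is 13/4.
Limit = 13/4.

Final answer: 13/4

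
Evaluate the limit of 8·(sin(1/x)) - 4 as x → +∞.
Evaluate the dominant behaviour as x → +∞; each term tends to a finite value or vanishes.
Limit = -4.

Final answer: -4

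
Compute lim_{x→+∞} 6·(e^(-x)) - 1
Evaluate the dominant behaviour as x → +∞; each term tends to a finite value or vanishes.
Limit = -1.

Final answer: -1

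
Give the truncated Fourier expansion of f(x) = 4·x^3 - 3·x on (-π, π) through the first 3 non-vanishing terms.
(-54 + 8·π^2)·sin(x) + (9 - 4·π^2)·sin(2·x) + (-34/9 + 8·π^2/3)·sin(3·x)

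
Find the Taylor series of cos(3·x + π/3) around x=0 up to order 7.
243·√(3)·x^7/1120 - 81·x^6/160 - 81·√(3)·x^5/80 + 27·x^4/16 + 9·√(3)·x^3/4 - 9·x^2/4 - 3·√(3)·x/2 + 1/2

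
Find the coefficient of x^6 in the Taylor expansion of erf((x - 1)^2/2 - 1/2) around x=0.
Expand to order 6: erf((x - 1)^2/2 - 1/2) = 5·x^6/(12·√(π)) + 3·x^5/(10·√(π)) - x^4/√(π) + 2·x^3/(3·√(π)) + x^2/√(π) - 2·x/√(π) + O(x^7).
The coefficient of x^6 is 5/(12·√(π)).

Final answer: 5/(12·√(π))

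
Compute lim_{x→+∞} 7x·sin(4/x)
As x → +∞: let u = 4/x → 0⁺; then 7·x·sin(4/x) = 7·4·sin(u)/u → 7·4·1 = 28.
Limit = 28.

Final answer: 28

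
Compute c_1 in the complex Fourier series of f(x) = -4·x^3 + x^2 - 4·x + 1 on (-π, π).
Compute the real Fourier coefficients first: a_1 = -4, b_1 = 40 - 8·π^2.
Then c_1 = (a_1 − i·b_1)/2 = -2 - 20·i + 4·i·π^2.

Final answer: -2 - 20·i + 4·i·π^2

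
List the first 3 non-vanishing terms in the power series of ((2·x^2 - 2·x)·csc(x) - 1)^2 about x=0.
6·x^2 - 12·x + 9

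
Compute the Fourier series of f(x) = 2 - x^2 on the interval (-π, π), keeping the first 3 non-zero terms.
4·cos(x) - cos(2·x) - π^2/3 + 2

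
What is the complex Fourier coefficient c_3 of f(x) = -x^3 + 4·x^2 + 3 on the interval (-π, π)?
Compute the real Fourier coefficients first: a_3 = -16/9, b_3 = 4/9 - 2·π^2/3.
Then c_3 = (a_3 − i·b_3)/2 = -8/9 - 2·i/9 + i·π^2/3.

Final answer: -8/9 - 2·i/9 + i·π^2/3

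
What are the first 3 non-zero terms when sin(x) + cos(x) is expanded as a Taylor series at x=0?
-x^2/2 + x + 1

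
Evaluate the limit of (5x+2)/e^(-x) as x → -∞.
This is an ∞/∞ indeterminate form as x → -∞.
Compare growth rates of the dominant terms (exponentials ≫ polynomials ≫ logarithms), or apply L'Hôpital's rule; the quotient → 0.
Limit = 0.

Final answer: 0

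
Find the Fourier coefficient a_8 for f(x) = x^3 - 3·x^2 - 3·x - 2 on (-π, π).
a_8 = (1/π) ∫_{-π}^{π} f(x)·cos(8x) dx.
Evaluate the integral (use parity and integration by parts as needed): a_8 = -3/16.

Final answer: -3/16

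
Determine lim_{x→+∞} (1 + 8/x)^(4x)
As x → +∞: write (1 + 8/x)^(4x) = ((1 + 8/x)^x)^4 → (e^8)^4 = e^32.
Limit = e^(32).

Final answer: e^(32)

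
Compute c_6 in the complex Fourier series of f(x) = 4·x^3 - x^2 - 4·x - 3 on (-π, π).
Compute the real Fourier coefficients first: a_6 = -1/9, b_6 = 14/9 - 4·π^2/3.
Then c_6 = (a_6 − i·b_6)/2 = -1/18 - 7·i/9 + 2·i·π^2/3.

Final answer: -1/18 - 7·i/9 + 2·i·π^2/3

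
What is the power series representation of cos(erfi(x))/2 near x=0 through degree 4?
x^4·(-2/(3·π) + 1/(3·π^2)) - x^2/π + 1/2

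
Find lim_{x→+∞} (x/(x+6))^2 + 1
As x → +∞: x/(x+6) = 1/(1 + 6/x) → 1, and the 2nd power of a limit-1 base also → 1; with the additive constant, 1 + 1 = 2.
Limit = 2.

Final answer: 2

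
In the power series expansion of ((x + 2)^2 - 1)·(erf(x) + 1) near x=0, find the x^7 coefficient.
Expand to order 7: ((x + 2)^2 - 1)·(erf(x) + 1) = 2·x^7/(35·√(π)) + 4·x^6/(5·√(π)) - x^5/(15·√(π)) - 8·x^4/(3·√(π)) + x^2·(1 + 8/√(π)) + x·(6/√(π) + 4) + 3 + O(x^8).
The coefficient of x^7 is 2/(35·√(π)).

Final answer: 2/(35·√(π))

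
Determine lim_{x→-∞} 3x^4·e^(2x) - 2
The product is a 0·∞ indeterminate form at x → -∞.
Rewrite the product as 3x^4 / e^(-2x) (an ∞/∞ form) and apply L'Hôpital, or use the standard hierarchy e^(2|x|) ≫ |x^4| as x → -∞.
The indeterminate product → 0, so the limit = -2.

Final answer: -2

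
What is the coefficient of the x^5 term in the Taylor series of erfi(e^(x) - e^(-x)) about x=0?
91/(10·√(π))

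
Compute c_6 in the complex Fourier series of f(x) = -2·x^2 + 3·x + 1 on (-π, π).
Compute the real Fourier coefficients first: a_6 = -2/9, b_6 = -1.
Then c_6 = (a_6 − i·b_6)/2 = -1/9 + i/2.

Final answer: -1/9 + i/2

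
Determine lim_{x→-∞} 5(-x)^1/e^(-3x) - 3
The quotient is an ∞/∞ indeterminate form as x → -∞.
Compare growth rates of the dominant terms (exponentials ≫ polynomials ≫ logarithms), or apply L'Hôpital's rule; the quotient → 0.
Adding the constant: 0 - 3 = -3. Limit = -3.

Final answer: -3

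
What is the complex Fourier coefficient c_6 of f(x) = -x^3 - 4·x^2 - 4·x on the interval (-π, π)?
Compute the real Fourier coefficients first: a_6 = -4/9, b_6 = 23/18 + π^2/3.
Then c_6 = (a_6 − i·b_6)/2 = -2/9 - i·π^2/6 - 23·i/36.

Final answer: -2/9 - i·π^2/6 - 23·i/36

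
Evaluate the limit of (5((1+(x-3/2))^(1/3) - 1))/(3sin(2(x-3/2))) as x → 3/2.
Both numerator and denominator → 0 as x → 3/2; this is a 0/0 indeterminate form.
Expand each to leading order near x = 3/2: numerator ~ 5·(x - 3/2)/3, denominator ~ 6·(x - 3/2).
The limit of the ratio is 5/18.

Final answer: 5/18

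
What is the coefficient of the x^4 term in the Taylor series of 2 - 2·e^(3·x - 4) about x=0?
Expand to order 4: 2 - 2·e^(3·x - 4) = -27·x^4·e^(-4)/4 - 9·x^3·e^(-4) - 9·x^2·e^(-4) - 6·x·e^(-4) - 2·e^(-4) + 2 + O(x^5).
The coefficient of x^4 is -27·e^(-4)/4.

Final answer: -27·e^(-4)/4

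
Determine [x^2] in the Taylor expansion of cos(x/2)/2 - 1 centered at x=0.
Expand to order 2: cos(x/2)/2 - 1 = -x^2/16 - 1/2 + O(x^3).
The coefficient of x^2 is -1/16.

Final answer: -1/16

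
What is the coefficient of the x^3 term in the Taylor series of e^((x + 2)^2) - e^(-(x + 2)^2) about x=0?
20·e^(-4)/3 + 44·e^(4)/3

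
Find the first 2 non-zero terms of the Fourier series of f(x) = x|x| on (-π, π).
(-8 + 2·π^2)·sin(x)/π - π·sin(2·x)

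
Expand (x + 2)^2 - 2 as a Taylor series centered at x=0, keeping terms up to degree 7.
x^2 + 4·x + 2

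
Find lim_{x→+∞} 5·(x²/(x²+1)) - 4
Evaluate the dominant behaviour as x → +∞; each term tends to a finite value or vanishes.
Limit = 1.

Final answer: 1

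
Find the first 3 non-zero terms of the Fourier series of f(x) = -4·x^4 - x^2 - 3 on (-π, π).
(-188 + 32·π^2)·cos(x) + (11 - 8·π^2)·cos(2·x) - 4·π^4/5 - π^2/3 - 3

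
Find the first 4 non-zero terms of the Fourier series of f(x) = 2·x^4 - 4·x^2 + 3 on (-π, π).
(112 - 16·π^2)·cos(x) + (-10 + 4·π^2)·cos(2·x) + (80/27 - 16·π^2/9)·cos(3·x) - 4·π^2/3 + 3 + 2·π^4/5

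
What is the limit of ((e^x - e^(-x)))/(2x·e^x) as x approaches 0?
Both numerator and denominator → 0 as x → 0; this is a 0/0 indeterminate form.
Expand each to leading order near x = 0: numerator ~ 2·x, denominator ~ 2·x.
The limit of the ratio is 1.

Final answer: 1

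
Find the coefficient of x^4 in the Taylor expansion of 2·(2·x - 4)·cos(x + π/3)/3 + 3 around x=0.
Expand to order 4: 2·(2·x - 4)·cos(x + π/3)/3 + 3 = x^4·(-1/18 + √(3)/9) + x^3·(-2·√(3)/9 - 1/3) + x^2·(2/3 - 2·√(3)/3) + x·(2/3 + 4·√(3)/3) + 5/3 + O(x^5).
The coefficient of x^4 is -1/18 + √(3)/9.

Final answer: -1/18 + √(3)/9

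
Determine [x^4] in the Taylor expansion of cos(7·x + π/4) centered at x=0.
Expand to order 4: cos(7·x + π/4) = 2401·√(2)·x^4/48 + 343·√(2)·x^3/12 - 49·√(2)·x^2/4 - 7·√(2)·x/2 + √(2)/2 + O(x^5).
The coefficient of x^4 is 2401·√(2)/48.

Final answer: 2401·√(2)/48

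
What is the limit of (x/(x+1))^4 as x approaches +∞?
As x → +∞: x/(x+1) = 1/(1 + 1/x) → 1, and the 4th power of a limit-1 base also → 1.
Limit = 1.

Final answer: 1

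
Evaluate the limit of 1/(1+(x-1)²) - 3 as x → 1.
Direct substitution at x = 1 gives -2.

Final answer: -2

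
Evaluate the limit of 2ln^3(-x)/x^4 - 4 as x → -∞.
The quotient is an ∞/∞ indeterminate form as x → -∞.
Compare growth rates of the dominant terms (exponentials ≫ polynomials ≫ logarithms), or apply L'Hôpital's rule; the quotient → 0.
Adding the constant: 0 - 4 = -4. Limit = -4.

Final answer: -4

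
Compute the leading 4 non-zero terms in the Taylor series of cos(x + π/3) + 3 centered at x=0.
√(3)·x^3/12 - x^2/4 - √(3)·x/2 + 7/2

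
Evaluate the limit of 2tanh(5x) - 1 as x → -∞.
Evaluate the dominant behaviour as x → -∞; each term tends to a finite value or vanishes.
Limit = -3.

Final answer: -3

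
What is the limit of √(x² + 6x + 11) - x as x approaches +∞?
This is an ∞ − ∞ indeterminate form.
Multiply and divide by the conjugate √(x²+6x + 11) + x; the x² terms cancel, leaving (6x + 11)/(√(x²+6x + 11)+x) → 6/2 = 3.
Limit = 3.

Final answer: 3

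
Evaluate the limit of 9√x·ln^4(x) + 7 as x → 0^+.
The product is a 0·∞ indeterminate form at x → 0⁺.
Rewrite the product as 9·ln^4(x) / x^(-1/2) and apply L'Hôpital, or use the standard hierarchy x^(-1/2) ≫ |ln x|^4 as x → 0⁺.
The indeterminate product → 0, so the limit = 7.

Final answer: 7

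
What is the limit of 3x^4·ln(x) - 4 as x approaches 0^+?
The product is a 0·∞ indeterminate form at x → 0⁺.
Rewrite the product as 3·ln(x) / x^(-4) and apply L'Hôpital, or use the standard hierarchy x^(-4) ≫ |ln x| as x → 0⁺.
The indeterminate product → 0, so the limit = -4.

Final answer: -4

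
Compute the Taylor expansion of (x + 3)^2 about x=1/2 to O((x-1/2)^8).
49/4 + 7·(x - 1/2) + (x - 1/2)^2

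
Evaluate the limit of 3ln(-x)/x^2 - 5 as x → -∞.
The quotient is an ∞/∞ indeterminate form as x → -∞.
Compare growth rates of the dominant terms (exponentials ≫ polynomials ≫ logarithms), or apply L'Hôpital's rule; the quotient → 0.
Adding the constant: 0 - 5 = -5. Limit = -5.

Final answer: -5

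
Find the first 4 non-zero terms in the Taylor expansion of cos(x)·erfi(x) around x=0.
-23·x^7/(840·√(π)) - x^5/(20·√(π)) - x^3/(3·√(π)) + 2·x/√(π)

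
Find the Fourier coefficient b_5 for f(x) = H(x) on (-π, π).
b_5 = (1/π) ∫_{-π}^{π} f(x)·sin(5x) dx.
Evaluate the integral (use parity and integration by parts as needed): b_5 = 2/(5·π).

Final answer: 2/(5·π)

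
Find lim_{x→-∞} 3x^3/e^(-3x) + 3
The quotient is an ∞/∞ indeterminate form as x → -∞.
Compare growth rates of the dominant terms (exponentials ≫ polynomials ≫ logarithms), or apply L'Hôpital's rule; the quotient → 0.
Adding the constant: 0 + 3 = 3. Limit = 3.

Final answer: 3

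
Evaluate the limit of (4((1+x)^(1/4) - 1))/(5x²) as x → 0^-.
Both numerator and denominator → 0 as x → 0^-; this is a 0/0 indeterminate form.
Expand each to leading order near x = 0: numerator ~ x, denominator ~ 5·x^2.
The limit of the ratio is -∞.

Final answer: -∞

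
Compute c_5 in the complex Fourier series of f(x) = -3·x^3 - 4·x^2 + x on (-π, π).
Compute the real Fourier coefficients first: a_5 = 16/25, b_5 = 86/125 - 6·π^2/5.
Then c_5 = (a_5 − i·b_5)/2 = 8/25 - 43·i/125 + 3·i·π^2/5.

Final answer: 8/25 - 43·i/125 + 3·i·π^2/5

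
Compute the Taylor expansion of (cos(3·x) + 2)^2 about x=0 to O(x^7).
-729·x^6/20 + 81·x^4/2 - 27·x^2 + 9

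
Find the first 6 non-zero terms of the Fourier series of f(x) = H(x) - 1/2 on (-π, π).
2·sin(x)/π + 2·sin(3·x)/(3·π) + 2·sin(5·x)/(5·π) + 2·sin(7·x)/(7·π) + 2·sin(9·x)/(9·π) + 2·sin(11·x)/(11·π)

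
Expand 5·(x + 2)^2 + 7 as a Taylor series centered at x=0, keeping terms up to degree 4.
5·x^2 + 20·x + 27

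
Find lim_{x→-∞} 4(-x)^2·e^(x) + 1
The product is a 0·∞ indeterminate form at x → -∞.
Rewrite the product as 4(-x)^2 / e^(-x) (an ∞/∞ form) and apply L'Hôpital, or use the standard hierarchy e^(|x|) ≫ |(-x)^2| as x → -∞.
The indeterminate product → 0, so the limit = 1.

Final answer: 1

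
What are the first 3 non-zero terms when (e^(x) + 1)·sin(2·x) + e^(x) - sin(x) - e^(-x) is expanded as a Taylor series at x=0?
-7·x^3/6 + 2·x^2 + 5·x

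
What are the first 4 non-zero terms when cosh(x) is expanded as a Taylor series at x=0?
x^6/720 + x^4/24 + x^2/2 + 1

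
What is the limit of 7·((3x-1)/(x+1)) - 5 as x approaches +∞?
Evaluate the dominant behaviour as x → +∞; each term tends to a finite value or vanishes.
Limit = 16.

Final answer: 16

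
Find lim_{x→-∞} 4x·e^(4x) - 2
The product is a 0·∞ indeterminate form at x → -∞.
Rewrite the product as 4x / e^(-4x) (an ∞/∞ form) and apply L'Hôpital, or use the standard hierarchy e^(4|x|) ≫ |x| as x → -∞.
The indeterminate product → 0, so the limit = -2.

Final answer: -2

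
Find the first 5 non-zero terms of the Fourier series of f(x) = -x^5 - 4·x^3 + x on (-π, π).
(-2·π^4 - 190 + 32·π^2)·sin(x) + (-π^2 + 1/2 + π^4)·sin(2·x) + (-2·π^4/3 - 32·π^2/27 + 118/81)·sin(3·x) + (-65/64 + 11·π^2/8 + π^4/2)·sin(4·x) + (-2·π^4/5 - 32·π^2/25 + 442/625)·sin(5·x)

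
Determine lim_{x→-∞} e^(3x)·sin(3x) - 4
Evaluate the dominant behaviour as x → -∞; each term tends to a finite value or vanishes.
Limit = -4.

Final answer: -4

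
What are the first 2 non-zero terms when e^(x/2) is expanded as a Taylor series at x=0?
x/2 + 1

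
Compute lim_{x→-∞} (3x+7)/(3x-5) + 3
Evaluate the dominant behaviour as x → -∞; each term tends to a finite value or vanishes.
Limit = 4.

Final answer: 4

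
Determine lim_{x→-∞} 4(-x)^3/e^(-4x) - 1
The quotient is an ∞/∞ indeterminate form as x → -∞.
Compare growth rates of the dominant terms (exponentials ≫ polynomials ≫ logarithms), or apply L'Hôpital's rule; the quotient → 0.
Adding the constant: 0 - 1 = -1. Limit = -1.

Final answer: -1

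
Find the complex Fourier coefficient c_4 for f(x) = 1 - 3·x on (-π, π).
Compute the real Fourier coefficients first: a_4 = 0, b_4 = 3/2.
Then c_4 = (a_4 − i·b_4)/2 = -3·i/4.

Final answer: -3·i/4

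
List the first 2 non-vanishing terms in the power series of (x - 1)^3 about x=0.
3·x - 1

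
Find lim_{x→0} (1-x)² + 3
Direct substitution at x = 0 gives 4.

Final answer: 4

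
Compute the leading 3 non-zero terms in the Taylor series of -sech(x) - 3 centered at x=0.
-5·x^4/24 + x^2/2 - 4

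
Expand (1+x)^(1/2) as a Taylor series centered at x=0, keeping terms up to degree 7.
33·x^7/2048 - 21·x^6/1024 + 7·x^5/256 - 5·x^4/128 + x^3/16 - x^2/8 + x/2 + 1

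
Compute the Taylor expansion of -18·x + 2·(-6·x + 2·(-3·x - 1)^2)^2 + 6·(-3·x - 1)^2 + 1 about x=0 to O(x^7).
648·x^4 + 432·x^3 + 270·x^2 + 66·x + 15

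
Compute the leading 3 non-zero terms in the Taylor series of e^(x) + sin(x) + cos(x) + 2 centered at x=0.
x^4/12 + 2·x + 4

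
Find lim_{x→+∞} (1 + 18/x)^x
As x → +∞: this is the defining limit (1 + 18/x)^x → e^18.
Limit = e^(18).

Final answer: e^(18)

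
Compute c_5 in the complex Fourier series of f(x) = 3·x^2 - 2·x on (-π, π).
Compute the real Fourier coefficients first: a_5 = -12/25, b_5 = -4/5.
Then c_5 = (a_5 − i·b_5)/2 = -6/25 + 2·i/5.

Final answer: -6/25 + 2·i/5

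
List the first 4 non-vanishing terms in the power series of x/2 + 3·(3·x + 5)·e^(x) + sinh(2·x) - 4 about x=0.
25·x^3/3 + 33·x^2/2 + 53·x/2 + 11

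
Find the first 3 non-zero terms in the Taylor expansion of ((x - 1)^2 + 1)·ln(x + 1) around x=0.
8·x^3/3 - 3·x^2 + 2·x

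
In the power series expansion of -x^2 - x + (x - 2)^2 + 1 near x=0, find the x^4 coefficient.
Expand to order 4: -x^2 - x + (x - 2)^2 + 1 = 5 - 5·x + O(x^5).
The coefficient of x^4 is 0.

Final answer: 0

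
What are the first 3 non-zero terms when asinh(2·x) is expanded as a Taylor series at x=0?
12·x^5/5 - 4·x^3/3 + 2·x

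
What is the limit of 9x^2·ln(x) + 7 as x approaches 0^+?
The product is a 0·∞ indeterminate form at x → 0⁺.
Rewrite the product as 9·ln(x) / x^(-2) and apply L'Hôpital, or use the standard hierarchy x^(-2) ≫ |ln x| as x → 0⁺.
The indeterminate product → 0, so the limit = 7.

Final answer: 7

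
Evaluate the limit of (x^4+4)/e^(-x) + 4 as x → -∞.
The quotient is an ∞/∞ indeterminate form as x → -∞.
Compare growth rates of the dominant terms (exponentials ≫ polynomials ≫ logarithms), or apply L'Hôpital's rule; the quotient → 0.
Adding the constant: 0 + 4 = 4. Limit = 4.

Final answer: 4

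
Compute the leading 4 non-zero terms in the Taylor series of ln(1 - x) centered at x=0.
-x^4/4 - x^3/3 - x^2/2 - x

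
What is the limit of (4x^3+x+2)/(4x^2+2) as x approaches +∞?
This is an ∞/∞ indeterminate form as x → +∞.
Divide numerator and denominator by x^3 and let the lower-order terms vanish; the numerator's degree 3 exceeds the denominator's degree 2, so the quotient diverges.
Limit = ∞.

Final answer: ∞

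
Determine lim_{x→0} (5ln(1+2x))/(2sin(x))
Both numerator and denominator → 0 as x → 0; this is a 0/0 indeterminate form.
Expand each to leading order near x = 0: numerator ~ 10·x, denominator ~ 2·x.
The limit of the ratio is 5.

Final answer: 5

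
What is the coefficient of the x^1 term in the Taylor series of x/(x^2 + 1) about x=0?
Expand to order 1: x/(x^2 + 1) = x + O(x^2).
The coefficient of x^1 is 1.

Final answer: 1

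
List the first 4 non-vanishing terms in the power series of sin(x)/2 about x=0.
-x^7/10080 + x^5/240 - x^3/12 + x/2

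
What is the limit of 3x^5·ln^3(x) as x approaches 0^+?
This is a 0·∞ indeterminate form at x → 0⁺.
Rewrite the product as 3·ln^3(x) / x^(-5) and apply L'Hôpital, or use the standard hierarchy x^(-5) ≫ |ln x|^3 as x → 0⁺.
The indeterminate product → 0, so the limit = 0.

Final answer: 0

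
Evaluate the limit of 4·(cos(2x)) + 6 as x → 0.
Direct substitution at x = 0 gives 10.

Final answer: 10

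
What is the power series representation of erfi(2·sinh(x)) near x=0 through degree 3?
6·x^3/√(π) + 4·x/√(π)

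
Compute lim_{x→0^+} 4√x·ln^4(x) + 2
The product is a 0·∞ indeterminate form at x → 0⁺.
Rewrite the product as 4·ln^4(x) / x^(-1/2) and apply L'Hôpital, or use the standard hierarchy x^(-1/2) ≫ |ln x|^4 as x → 0⁺.
The indeterminate product → 0, so the limit = 2.

Final answer: 2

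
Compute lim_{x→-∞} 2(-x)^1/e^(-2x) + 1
The quotient is an ∞/∞ indeterminate form as x → -∞.
Compare growth rates of the dominant terms (exponentials ≫ polynomials ≫ logarithms), or apply L'Hôpital's rule; the quotient → 0.
Adding the constant: 0 + 1 = 1. Limit = 1.

Final answer: 1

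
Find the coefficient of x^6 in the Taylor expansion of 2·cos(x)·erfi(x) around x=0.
Expand to order 6: 2·cos(x)·erfi(x) = -x^5/(10·√(π)) - 2·x^3/(3·√(π)) + 4·x/√(π) + O(x^7).
The coefficient of x^6 is 0.

Final answer: 0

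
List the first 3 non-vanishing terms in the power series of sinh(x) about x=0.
x^5/120 + x^3/6 + x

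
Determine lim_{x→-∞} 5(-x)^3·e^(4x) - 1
The product is a 0·∞ indeterminate form at x → -∞.
Rewrite the product as 5(-x)^3 / e^(-4x) (an ∞/∞ form) and apply L'Hôpital, or use the standard hierarchy e^(4|x|) ≫ |(-x)^3| as x → -∞.
The indeterminate product → 0, so the limit = -1.

Final answer: -1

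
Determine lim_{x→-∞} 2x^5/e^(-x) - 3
The quotient is an ∞/∞ indeterminate form as x → -∞.
Compare growth rates of the dominant terms (exponentials ≫ polynomials ≫ logarithms), or apply L'Hôpital's rule; the quotient → 0.
Adding the constant: 0 - 3 = -3. Limit = -3.

Final answer: -3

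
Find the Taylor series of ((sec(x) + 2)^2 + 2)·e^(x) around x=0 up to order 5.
251·x^5/120 + 83·x^4/24 + 29·x^3/6 + 17·x^2/2 + 11·x + 11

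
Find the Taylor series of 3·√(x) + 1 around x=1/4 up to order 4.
5/2 + 3·(x - 1/4) - 3·(x - 1/4)^2 + 6·(x - 1/4)^3 - 15·(x - 1/4)^4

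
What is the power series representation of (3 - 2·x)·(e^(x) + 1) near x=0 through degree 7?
-11·x^7/5040 - x^6/80 - 7·x^5/120 - 5·x^4/24 - x^3/2 - x^2/2 - x + 6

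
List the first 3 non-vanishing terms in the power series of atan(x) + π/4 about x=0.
-x^3/3 + x + π/4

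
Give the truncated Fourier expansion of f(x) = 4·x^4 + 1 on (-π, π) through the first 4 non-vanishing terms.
(192 - 32·π^2)·cos(x) + (-12 + 8·π^2)·cos(2·x) + (64/27 - 32·π^2/9)·cos(3·x) + 1 + 4·π^4/5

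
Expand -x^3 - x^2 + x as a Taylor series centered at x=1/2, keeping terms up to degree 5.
1/8 - 3·(x - 1/2)/4 - 5·(x - 1/2)^2/2 - (x - 1/2)^3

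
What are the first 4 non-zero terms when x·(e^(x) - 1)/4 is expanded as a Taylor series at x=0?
x^5/96 + x^4/24 + x^3/8 + x^2/4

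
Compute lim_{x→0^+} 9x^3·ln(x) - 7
The product is a 0·∞ indeterminate form at x → 0⁺.
Rewrite the product as 9·ln(x) / x^(-3) and apply L'Hôpital, or use the standard hierarchy x^(-3) ≫ |ln x| as x → 0⁺.
The indeterminate product → 0, so the limit = -7.

Final answer: -7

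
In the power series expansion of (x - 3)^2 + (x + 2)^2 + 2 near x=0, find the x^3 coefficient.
Expand to order 3: (x - 3)^2 + (x + 2)^2 + 2 = 2·x^2 - 2·x + 15 + O(x^4).
The coefficient of x^3 is 0.

Final answer: 0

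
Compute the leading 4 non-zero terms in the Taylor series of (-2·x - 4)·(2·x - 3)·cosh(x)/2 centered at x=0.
-x^3/2 + x^2 - x + 6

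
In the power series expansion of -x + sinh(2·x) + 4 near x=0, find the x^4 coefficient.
Expand to order 4: -x + sinh(2·x) + 4 = 4·x^3/3 + x + 4 + O(x^5).
The coefficient of x^4 is 0.

Final answer: 0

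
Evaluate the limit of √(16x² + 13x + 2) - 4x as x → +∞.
As x → +∞: multiply by the conjugate to get (13x+2)/(√(16x²+13x+2)+4x); the denominator ~ 8x, so the limit is 13/8.
Limit = 13/8.

Final answer: 13/8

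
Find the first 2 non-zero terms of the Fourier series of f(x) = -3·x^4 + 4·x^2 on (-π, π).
(-160 + 24·π^2)·cos(x) - 3·π^4/5 + 4·π^2/3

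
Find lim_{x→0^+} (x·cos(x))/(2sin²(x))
Both numerator and denominator → 0 as x → 0^+; this is a 0/0 indeterminate form.
Expand each to leading order near x = 0: numerator ~ x, denominator ~ 2·x^2.
The limit of the ratio is ∞.

Final answer: ∞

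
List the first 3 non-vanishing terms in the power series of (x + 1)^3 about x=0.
3·x^2 + 3·x + 1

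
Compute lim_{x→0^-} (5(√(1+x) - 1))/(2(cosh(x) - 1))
Both numerator and denominator → 0 as x → 0^-; this is a 0/0 indeterminate form.
Expand each to leading order near x = 0: numerator ~ 5·x/2, denominator ~ x^2.
The limit of the ratio is -∞.

Final answer: -∞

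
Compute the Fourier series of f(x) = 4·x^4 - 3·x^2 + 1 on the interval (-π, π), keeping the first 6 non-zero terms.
(204 - 32·π^2)·cos(x) + (-15 + 8·π^2)·cos(2·x) + (100/27 - 32·π^2/9)·cos(3·x) + (-3/2 + 2·π^2)·cos(4·x) + (492/625 - 32·π^2/25)·cos(5·x) - π^2 + 1 + 4·π^4/5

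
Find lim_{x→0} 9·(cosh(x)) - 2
Direct substitution at x = 0 gives 7.

Final answer: 7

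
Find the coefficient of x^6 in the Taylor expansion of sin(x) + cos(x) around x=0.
Expand to order 6: sin(x) + cos(x) = -x^6/720 + x^5/120 + x^4/24 - x^3/6 - x^2/2 + x + 1 + O(x^7).
The coefficient of x^6 is -1/720.

Final answer: -1/720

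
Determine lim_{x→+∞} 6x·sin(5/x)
As x → +∞: let u = 5/x → 0⁺; then 6·x·sin(5/x) = 6·5·sin(u)/u → 6·5·1 = 30.
Limit = 30.

Final answer: 30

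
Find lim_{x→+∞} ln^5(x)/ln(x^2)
This is an ∞/∞ indeterminate form as x → +∞.
Write ln(x^2) = 2·ln(x), reducing the quotient to ln^4(x)/2 → ∞.
Limit = ∞.

Final answer: ∞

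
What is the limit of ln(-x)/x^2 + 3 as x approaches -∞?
The quotient is an ∞/∞ indeterminate form as x → -∞.
Compare growth rates of the dominant terms (exponentials ≫ polynomials ≫ logarithms), or apply L'Hôpital's rule; the quotient → 0.
Adding the constant: 0 + 3 = 3. Limit = 3.

Final answer: 3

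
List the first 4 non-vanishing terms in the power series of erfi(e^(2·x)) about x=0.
104·e·x^3/(3·√(π)) + 12·e·x^2/√(π) + 4·e·x/√(π) + erfi(1)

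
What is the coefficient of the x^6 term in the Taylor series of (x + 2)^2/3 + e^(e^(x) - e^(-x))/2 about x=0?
14/45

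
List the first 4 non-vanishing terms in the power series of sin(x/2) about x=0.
-x^7/645120 + x^5/3840 - x^3/48 + x/2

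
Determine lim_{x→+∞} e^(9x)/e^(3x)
This is an ∞/∞ indeterminate form as x → +∞.
Rewrite e^(9x)/e^(3x) = e^((9−3)x) = e^(6x); the exponent coefficient is 6 > 0 so e^(6x) → ∞.
Limit = ∞.

Final answer: ∞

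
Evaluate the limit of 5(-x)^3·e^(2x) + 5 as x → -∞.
The product is a 0·∞ indeterminate form at x → -∞.
Rewrite the product as 5(-x)^3 / e^(-2x) (an ∞/∞ form) and apply L'Hôpital, or use the standard hierarchy e^(2|x|) ≫ |(-x)^3| as x → -∞.
The indeterminate product → 0, so the limit = 5.

Final answer: 5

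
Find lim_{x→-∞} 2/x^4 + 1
Evaluate the dominant behaviour as x → -∞; each term tends to a finite value or vanishes.
Limit = 1.

Final answer: 1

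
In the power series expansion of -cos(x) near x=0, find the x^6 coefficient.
Expand to order 6: -cos(x) = x^6/720 - x^4/24 + x^2/2 - 1 + O(x^7).
The coefficient of x^6 is 1/720.

Final answer: 1/720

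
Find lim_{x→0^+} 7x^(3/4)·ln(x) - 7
The product is a 0·∞ indeterminate form at x → 0⁺.
Rewrite the product as 7·ln(x) / x^(-3/4) and apply L'Hôpital, or use the standard hierarchy x^(-3/4) ≫ |ln x| as x → 0⁺.
The indeterminate product → 0, so the limit = -7.

Final answer: -7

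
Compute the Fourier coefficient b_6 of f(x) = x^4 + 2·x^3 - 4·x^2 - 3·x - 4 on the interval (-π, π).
b_6 = (1/π) ∫_{-π}^{π} f(x)·sin(6x) dx.
Evaluate the integral (use parity and integration by parts as needed): b_6 = 10/9 - 2·π^2/3.

Final answer: 10/9 - 2·π^2/3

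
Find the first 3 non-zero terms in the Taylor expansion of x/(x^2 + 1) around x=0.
x^5 - x^3 + x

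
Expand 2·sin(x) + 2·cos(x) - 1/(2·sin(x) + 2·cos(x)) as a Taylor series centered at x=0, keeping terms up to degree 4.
-53·x^4/48 + 7·x^3/12 - 7·x^2/4 + 5·x/2 + 3/2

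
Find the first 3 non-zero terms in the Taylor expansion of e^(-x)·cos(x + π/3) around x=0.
√(3)·x^2/2 + x·(-√(3)/2 - 1/2) + 1/2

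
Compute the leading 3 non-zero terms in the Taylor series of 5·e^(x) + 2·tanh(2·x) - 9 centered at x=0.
5·x^2/2 + 9·x - 4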